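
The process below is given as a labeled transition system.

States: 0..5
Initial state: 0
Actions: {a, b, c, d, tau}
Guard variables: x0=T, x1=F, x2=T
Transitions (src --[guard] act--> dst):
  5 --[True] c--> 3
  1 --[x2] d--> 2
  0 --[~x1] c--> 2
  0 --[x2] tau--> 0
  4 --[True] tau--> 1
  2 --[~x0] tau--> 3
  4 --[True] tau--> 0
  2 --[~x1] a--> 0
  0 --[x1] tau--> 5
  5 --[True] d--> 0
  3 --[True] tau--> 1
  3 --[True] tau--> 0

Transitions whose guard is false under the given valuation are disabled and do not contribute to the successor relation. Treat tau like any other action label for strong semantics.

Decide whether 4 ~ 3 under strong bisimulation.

Bisimulation quotient by refinement:
  P[0] = {{0,1,2,3,4,5}}
  P[1] = {{0},{1},{2},{3,4},{5}}
stable after 2 split(s): 5 block(s)
[4]={3,4}  [3]={3,4}

Answer: BISIMILAR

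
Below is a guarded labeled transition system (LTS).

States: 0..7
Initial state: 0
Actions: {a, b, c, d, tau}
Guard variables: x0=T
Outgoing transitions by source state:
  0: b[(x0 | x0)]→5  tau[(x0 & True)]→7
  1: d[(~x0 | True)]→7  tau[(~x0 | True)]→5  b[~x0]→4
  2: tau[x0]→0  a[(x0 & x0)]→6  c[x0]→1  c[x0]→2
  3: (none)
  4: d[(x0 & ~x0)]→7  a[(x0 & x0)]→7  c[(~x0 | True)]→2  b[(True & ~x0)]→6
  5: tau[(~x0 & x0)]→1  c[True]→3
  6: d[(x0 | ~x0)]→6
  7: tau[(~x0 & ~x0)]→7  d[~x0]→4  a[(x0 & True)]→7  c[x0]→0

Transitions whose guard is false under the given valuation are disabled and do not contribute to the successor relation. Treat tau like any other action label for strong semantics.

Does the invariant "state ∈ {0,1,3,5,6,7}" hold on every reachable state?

Inv-set: {0,1,3,5,6,7}
Reachable = {0,3,5,7}
  0: ✓
  3: ✓
  5: ✓
  7: ✓

Answer: INVARIANT HOLDS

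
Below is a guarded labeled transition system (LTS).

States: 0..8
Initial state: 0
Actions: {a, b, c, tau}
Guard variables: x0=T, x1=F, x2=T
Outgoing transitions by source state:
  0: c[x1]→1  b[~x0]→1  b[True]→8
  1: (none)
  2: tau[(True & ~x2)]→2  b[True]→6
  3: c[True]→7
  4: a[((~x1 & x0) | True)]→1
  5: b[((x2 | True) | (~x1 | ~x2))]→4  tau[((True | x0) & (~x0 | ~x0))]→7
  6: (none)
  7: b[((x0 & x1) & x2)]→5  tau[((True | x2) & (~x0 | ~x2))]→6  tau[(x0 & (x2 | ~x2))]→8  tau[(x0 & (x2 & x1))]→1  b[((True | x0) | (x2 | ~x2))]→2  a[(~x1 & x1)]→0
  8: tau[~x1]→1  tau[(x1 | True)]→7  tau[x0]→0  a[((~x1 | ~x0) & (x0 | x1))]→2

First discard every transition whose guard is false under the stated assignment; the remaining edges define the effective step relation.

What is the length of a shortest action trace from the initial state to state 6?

Breadth-first toward 6:
  L0 = {0}
  L1 = {8}
  L2 = {1,2,7}
  L3 = {6}
first hit 6 at d=3 via b·a·b

Answer: 3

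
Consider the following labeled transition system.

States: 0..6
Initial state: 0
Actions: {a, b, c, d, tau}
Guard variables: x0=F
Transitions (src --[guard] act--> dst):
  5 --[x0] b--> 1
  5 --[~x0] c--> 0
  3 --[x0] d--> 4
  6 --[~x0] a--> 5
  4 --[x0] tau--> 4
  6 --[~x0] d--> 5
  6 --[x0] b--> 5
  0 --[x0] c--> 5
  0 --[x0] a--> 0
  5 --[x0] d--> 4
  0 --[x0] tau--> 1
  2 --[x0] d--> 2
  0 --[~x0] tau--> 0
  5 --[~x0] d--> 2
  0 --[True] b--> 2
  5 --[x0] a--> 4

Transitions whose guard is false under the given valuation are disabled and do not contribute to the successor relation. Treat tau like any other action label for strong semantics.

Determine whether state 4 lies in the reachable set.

Answer: UNREACHABLE

Analysis:
After dropping false guards: 6 live edges.
Layer 0: {0}
Layer 1: {2}  total {0,2}
Reachable = {0,2}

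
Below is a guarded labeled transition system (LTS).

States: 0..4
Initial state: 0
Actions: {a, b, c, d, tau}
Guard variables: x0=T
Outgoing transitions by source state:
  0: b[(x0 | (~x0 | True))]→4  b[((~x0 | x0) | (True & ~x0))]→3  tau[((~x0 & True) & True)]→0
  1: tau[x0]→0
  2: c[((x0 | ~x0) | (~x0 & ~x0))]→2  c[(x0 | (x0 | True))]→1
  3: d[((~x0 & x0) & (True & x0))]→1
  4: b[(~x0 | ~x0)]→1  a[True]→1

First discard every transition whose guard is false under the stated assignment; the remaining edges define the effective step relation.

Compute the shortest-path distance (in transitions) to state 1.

BFS to 1:
  L0 = {0}
  L1 = {3,4}
  L2 = {1}
first hit 1 at d=2 via b·a

Answer: 2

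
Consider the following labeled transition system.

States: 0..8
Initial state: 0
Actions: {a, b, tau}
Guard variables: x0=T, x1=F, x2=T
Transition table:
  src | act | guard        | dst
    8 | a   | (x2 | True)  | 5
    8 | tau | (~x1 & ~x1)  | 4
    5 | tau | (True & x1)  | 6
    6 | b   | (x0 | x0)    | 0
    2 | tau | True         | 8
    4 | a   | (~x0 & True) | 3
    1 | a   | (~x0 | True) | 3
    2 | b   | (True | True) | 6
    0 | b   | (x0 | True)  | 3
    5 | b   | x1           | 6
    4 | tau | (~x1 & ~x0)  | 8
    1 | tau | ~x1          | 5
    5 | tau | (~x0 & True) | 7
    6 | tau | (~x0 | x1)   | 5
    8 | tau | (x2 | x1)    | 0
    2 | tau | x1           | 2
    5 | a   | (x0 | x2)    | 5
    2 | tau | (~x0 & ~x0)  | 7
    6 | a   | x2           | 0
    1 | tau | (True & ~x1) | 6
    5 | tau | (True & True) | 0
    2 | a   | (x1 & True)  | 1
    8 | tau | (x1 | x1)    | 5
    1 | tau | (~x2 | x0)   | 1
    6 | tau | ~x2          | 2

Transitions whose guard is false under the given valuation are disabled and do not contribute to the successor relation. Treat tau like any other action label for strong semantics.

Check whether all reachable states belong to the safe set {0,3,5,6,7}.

Allowed set {0,3,5,6,7}
Reach set: {0,3}
  0: ✓
  3: ✓

Answer: INVARIANT HOLDS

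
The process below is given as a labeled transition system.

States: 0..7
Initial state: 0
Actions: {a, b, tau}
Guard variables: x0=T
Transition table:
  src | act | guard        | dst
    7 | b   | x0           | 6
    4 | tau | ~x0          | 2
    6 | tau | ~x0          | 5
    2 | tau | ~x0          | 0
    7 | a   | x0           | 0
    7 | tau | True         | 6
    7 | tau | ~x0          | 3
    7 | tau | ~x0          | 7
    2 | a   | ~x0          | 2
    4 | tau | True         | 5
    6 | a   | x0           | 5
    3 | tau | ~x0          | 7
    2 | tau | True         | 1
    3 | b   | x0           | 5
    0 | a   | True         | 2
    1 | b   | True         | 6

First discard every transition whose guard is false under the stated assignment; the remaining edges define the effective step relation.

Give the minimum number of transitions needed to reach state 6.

Answer: 3

Analysis:
BFS to 6:
  L0 = {0}
  L1 = {2}
  L2 = {1}
  L3 = {6}
depth(6)=3, e.g. a·tau·b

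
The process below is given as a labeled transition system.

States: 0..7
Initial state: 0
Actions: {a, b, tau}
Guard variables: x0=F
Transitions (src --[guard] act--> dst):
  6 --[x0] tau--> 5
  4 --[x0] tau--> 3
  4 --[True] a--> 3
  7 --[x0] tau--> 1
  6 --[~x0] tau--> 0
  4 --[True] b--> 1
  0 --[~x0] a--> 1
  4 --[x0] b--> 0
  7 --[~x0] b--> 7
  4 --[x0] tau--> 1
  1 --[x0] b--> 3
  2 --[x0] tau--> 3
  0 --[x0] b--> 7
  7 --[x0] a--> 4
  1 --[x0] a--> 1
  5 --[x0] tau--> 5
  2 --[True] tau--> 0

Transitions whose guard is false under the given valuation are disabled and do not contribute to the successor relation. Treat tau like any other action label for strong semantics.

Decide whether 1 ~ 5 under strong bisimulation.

Answer: BISIMILAR

Analysis:
Refine partition for ~:
  round 0: {{0,1,2,3,4,5,6,7}}
  round 1: {{0},{1,3,5},{2,6},{4},{7}}
stable after 2 split(s): 5 block(s)
1∈{1,3,5}, 5∈{1,3,5}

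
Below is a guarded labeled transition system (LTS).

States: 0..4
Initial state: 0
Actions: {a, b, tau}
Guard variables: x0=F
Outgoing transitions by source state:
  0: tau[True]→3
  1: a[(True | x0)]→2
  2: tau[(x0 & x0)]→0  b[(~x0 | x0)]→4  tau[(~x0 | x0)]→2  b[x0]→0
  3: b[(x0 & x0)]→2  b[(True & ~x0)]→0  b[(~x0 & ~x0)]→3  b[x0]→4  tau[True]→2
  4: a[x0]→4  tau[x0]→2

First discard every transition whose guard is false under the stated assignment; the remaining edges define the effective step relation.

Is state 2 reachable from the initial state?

Answer: REACHABLE

Trace:
7 transition(s) survive guard evaluation.
L0 = {0}
L1 = {3}  total {0,3}
L2 = {2}  total {0,2,3}
L3 = {4}  total {0,2,3,4}
R = {0,2,3,4}
Path to 2: tau·tau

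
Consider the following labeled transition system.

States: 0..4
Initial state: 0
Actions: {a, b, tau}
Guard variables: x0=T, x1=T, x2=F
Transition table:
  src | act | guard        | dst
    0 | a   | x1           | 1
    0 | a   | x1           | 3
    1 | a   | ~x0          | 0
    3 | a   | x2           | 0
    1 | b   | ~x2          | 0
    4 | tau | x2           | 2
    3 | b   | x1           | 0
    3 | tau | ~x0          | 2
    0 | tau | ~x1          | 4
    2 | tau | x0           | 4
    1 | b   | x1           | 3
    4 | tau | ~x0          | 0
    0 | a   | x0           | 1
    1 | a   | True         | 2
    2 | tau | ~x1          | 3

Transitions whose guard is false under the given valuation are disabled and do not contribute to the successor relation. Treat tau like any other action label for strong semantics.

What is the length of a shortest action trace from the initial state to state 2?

Answer: 2

Trace:
Breadth-first toward 2:
  L0 = {0}
  L1 = {1,3}
  L2 = {2}
depth(2)=2, e.g. a·a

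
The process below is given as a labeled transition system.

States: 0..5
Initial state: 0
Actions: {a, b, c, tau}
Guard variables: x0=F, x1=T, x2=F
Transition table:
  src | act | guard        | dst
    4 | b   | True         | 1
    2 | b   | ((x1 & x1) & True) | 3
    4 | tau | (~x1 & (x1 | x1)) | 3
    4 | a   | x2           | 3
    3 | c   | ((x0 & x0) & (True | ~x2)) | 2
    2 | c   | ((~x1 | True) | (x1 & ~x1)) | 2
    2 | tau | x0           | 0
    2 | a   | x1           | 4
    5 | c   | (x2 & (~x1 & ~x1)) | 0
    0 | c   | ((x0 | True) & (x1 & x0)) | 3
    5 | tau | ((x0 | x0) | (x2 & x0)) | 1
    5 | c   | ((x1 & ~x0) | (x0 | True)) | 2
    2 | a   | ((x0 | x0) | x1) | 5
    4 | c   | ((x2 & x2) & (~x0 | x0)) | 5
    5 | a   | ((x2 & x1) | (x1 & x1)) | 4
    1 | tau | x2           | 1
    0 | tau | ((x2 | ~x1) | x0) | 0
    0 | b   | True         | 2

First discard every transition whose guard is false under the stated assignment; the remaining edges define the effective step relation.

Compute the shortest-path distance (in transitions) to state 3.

Layered search for 3:
  depth 0: {0}
  depth 1: {2}
  depth 2: {3,4,5}
depth(3)=2, e.g. b·b

Answer: 2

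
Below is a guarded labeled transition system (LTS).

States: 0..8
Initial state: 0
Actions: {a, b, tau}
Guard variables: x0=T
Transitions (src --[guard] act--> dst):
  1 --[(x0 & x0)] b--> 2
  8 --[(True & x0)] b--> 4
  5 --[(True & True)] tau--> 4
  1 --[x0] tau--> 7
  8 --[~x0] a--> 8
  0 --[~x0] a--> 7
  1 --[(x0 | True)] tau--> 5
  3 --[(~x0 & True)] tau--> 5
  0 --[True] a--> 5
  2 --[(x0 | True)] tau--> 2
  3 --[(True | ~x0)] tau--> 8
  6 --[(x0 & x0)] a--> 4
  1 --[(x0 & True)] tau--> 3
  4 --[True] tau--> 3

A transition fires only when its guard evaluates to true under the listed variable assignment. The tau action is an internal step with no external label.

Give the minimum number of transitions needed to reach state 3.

BFS to 3:
  depth 0: {0}
  depth 1: {5}
  depth 2: {4}
  depth 3: {3}
depth(3)=3, e.g. a·tau·tau

Answer: 3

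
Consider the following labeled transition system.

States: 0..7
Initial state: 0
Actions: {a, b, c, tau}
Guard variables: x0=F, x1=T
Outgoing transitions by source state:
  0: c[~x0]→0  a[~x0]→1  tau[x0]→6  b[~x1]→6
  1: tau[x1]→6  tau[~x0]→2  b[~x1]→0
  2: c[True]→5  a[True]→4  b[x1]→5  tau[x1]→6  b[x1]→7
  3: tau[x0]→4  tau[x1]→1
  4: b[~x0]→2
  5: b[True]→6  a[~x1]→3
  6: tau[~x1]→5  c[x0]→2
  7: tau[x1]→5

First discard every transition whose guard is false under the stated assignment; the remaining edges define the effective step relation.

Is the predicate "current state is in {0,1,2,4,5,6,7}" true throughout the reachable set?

Answer: INVARIANT HOLDS

Trace:
Safe = {0,1,2,4,5,6,7}
Reach set: {0,1,2,4,5,6,7}
  0: safe
  1: safe
  2: safe
  4: safe
  5: safe
  6: safe
  7: safe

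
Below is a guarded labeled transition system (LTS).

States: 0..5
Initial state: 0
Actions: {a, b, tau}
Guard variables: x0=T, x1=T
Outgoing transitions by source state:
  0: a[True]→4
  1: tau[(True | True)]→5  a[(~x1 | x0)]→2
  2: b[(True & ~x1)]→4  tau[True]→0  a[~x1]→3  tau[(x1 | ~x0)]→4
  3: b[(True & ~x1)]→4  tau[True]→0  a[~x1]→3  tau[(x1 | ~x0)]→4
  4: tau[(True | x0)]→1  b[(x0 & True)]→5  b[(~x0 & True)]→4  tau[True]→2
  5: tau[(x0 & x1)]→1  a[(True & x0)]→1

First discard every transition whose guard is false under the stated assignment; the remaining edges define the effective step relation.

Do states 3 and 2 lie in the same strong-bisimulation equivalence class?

Refine partition for ~:
  P[0] = {{0,1,2,3,4,5}}
  P[1] = {{0},{1,5},{2,3},{4}}
  P[2] = {{0},{1},{2,3},{4},{5}}
Fixed point at round 3; 5 class(es).
[3]={2,3}  [2]={2,3}

Answer: BISIMILAR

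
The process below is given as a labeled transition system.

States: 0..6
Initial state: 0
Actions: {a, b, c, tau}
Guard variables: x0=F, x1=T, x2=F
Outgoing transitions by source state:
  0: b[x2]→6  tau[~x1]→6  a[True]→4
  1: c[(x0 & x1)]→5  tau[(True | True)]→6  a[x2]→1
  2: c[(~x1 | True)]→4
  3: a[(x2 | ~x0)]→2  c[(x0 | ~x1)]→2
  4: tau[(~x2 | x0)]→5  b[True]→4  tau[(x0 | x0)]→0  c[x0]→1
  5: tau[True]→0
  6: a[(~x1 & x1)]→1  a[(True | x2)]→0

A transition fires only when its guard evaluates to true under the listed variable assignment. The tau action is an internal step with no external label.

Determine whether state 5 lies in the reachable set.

Answer: REACHABLE

Working:
Guard filter leaves 8 enabled edge(s).
depth 0: {0}
depth 1: {4}  total {0,4}
depth 2: {5}  total {0,4,5}
R = {0,4,5}
trace reaching 5: a·tau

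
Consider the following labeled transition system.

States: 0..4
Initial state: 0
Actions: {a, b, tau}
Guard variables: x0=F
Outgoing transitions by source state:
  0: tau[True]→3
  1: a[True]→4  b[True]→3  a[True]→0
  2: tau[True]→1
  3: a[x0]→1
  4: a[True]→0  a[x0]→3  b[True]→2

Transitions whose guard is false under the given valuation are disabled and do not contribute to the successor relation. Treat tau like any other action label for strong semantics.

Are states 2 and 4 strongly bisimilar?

Refine partition for ~:
  P[0] = {{0,1,2,3,4}}
  P[1] = {{0,2},{1,4},{3}}
  P[2] = {{0},{1},{2},{3},{4}}
stable after 3 split(s): 5 block(s)
2∈{2}, 4∈{4}

Answer: NOT BISIMILAR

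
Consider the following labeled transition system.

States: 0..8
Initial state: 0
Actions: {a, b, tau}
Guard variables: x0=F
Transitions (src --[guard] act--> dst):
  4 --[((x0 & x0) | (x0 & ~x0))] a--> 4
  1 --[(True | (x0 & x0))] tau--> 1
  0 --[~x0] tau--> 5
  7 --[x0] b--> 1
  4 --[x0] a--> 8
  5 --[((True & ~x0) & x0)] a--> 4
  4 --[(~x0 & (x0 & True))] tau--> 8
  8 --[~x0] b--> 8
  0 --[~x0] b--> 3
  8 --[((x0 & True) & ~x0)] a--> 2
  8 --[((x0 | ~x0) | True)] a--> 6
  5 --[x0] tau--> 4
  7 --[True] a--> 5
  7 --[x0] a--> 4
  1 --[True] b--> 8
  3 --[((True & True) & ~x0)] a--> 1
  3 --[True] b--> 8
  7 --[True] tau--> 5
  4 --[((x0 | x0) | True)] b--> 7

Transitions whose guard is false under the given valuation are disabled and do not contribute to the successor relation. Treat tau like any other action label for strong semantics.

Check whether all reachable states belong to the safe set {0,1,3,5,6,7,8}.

Safe = {0,1,3,5,6,7,8}
R = {0,1,3,5,6,8}
  0: ok
  1: ok
  3: ok
  5: ok
  6: ok
  8: ok

Answer: INVARIANT HOLDS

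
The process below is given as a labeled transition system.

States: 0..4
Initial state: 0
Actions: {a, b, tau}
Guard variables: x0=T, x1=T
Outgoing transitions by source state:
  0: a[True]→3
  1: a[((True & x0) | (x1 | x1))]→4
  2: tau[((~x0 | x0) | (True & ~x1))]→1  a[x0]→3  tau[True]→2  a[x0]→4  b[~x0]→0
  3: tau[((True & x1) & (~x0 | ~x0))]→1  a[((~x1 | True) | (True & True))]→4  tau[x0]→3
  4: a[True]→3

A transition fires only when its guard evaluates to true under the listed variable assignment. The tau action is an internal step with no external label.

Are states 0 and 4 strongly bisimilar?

Answer: BISIMILAR

Analysis:
Refine partition for ~:
  π0 = {{0,1,2,3,4}}
  π1 = {{0,1,4},{2,3}}
  π2 = {{0,4},{1},{2},{3}}
stable after 3 split(s): 4 block(s)
class of 0: {0,4}; class of 4: {0,4}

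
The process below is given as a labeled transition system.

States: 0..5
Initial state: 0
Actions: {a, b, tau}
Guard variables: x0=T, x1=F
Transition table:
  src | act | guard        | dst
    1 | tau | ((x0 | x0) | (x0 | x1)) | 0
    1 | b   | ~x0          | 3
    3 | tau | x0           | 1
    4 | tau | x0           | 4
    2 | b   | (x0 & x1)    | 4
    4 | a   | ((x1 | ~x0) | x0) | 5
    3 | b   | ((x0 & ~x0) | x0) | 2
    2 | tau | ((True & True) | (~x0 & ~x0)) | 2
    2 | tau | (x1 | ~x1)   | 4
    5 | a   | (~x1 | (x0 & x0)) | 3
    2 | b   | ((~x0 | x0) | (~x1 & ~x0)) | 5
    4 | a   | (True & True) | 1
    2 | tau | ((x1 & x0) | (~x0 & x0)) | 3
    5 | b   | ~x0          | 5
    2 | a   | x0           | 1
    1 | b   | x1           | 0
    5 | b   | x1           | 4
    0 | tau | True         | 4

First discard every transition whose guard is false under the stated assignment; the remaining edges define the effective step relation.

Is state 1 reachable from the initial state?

After dropping false guards: 12 live edges.
depth 0: {0}
depth 1: {4}  now seen {0,4}
depth 2: {1,5}  now seen {0,1,4,5}
depth 3: {3}  now seen {0,1,3,4,5}
depth 4: {2}  now seen {0,1,2,3,4,5}
Reach set: {0,1,2,3,4,5}
witness 1: tau·a

Answer: REACHABLE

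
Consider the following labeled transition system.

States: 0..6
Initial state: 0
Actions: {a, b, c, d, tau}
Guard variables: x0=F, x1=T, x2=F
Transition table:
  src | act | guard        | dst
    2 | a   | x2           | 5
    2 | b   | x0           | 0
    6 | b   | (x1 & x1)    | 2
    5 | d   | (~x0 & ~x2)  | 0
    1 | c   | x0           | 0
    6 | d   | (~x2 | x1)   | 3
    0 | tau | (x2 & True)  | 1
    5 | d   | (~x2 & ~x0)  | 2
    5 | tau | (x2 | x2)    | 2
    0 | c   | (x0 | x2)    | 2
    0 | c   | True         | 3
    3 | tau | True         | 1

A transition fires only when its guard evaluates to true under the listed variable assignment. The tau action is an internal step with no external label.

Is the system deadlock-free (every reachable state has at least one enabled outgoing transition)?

Reachable = {0,1,3}
  0: c→3  [1 out]
  1: ∅  [no exit]
  3: tau→1  [1 out]
witness 1: c·tau

Answer: DEADLOCK at state 1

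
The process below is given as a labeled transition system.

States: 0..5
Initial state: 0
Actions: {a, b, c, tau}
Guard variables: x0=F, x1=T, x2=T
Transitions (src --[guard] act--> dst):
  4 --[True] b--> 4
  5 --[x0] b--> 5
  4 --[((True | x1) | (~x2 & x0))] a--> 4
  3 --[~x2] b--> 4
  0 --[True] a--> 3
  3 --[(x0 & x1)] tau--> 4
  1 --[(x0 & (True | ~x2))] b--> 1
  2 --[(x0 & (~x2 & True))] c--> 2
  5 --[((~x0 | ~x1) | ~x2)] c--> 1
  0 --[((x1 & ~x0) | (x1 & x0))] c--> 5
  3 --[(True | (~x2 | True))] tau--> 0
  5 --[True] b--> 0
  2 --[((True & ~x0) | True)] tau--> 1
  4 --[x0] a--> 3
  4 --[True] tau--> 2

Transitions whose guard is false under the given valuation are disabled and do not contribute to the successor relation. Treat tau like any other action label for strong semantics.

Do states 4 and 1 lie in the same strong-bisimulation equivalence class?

Compute ~ classes (split until stable):
  P[0] = {{0,1,2,3,4,5}}
  P[1] = {{0},{1},{2,3},{4},{5}}
  P[2] = {{0},{1},{2},{3},{4},{5}}
Fixed point at round 3; 6 class(es).
4∈{4}, 1∈{1}

Answer: NOT BISIMILAR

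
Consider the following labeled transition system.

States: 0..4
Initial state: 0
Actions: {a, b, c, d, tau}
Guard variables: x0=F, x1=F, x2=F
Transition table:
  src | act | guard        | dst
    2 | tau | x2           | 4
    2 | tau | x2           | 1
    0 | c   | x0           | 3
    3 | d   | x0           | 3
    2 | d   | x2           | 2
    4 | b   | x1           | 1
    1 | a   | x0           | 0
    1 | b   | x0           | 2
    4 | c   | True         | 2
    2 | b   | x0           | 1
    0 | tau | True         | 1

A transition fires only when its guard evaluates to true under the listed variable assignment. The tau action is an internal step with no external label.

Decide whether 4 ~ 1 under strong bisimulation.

Answer: NOT BISIMILAR

Analysis:
Refine partition for ~:
  round 0: {{0,1,2,3,4}}
  round 1: {{0},{1,2,3},{4}}
Fixed point at round 2; 3 class(es).
[4]={4}  [1]={1,2,3}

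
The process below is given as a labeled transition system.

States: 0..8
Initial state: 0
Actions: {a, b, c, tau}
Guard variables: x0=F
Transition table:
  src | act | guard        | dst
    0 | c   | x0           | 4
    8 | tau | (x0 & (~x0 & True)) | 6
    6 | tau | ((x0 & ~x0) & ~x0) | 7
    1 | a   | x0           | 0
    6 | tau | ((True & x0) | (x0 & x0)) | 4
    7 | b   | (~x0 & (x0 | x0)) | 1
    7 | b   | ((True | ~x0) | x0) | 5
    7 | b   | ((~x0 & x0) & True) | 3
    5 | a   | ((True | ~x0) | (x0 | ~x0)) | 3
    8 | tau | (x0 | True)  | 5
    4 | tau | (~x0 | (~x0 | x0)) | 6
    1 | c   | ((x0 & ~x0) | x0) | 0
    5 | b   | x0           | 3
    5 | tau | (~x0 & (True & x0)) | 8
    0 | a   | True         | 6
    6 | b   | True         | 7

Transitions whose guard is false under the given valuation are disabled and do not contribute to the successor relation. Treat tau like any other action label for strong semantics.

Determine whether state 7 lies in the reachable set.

Answer: REACHABLE

Trace:
6 transition(s) survive guard evaluation.
Layer 0: {0}
Layer 1: {6}  now seen {0,6}
Layer 2: {7}  now seen {0,6,7}
Layer 3: {5}  now seen {0,5,6,7}
Layer 4: {3}  now seen {0,3,5,6,7}
Reach set: {0,3,5,6,7}
witness 7: a·b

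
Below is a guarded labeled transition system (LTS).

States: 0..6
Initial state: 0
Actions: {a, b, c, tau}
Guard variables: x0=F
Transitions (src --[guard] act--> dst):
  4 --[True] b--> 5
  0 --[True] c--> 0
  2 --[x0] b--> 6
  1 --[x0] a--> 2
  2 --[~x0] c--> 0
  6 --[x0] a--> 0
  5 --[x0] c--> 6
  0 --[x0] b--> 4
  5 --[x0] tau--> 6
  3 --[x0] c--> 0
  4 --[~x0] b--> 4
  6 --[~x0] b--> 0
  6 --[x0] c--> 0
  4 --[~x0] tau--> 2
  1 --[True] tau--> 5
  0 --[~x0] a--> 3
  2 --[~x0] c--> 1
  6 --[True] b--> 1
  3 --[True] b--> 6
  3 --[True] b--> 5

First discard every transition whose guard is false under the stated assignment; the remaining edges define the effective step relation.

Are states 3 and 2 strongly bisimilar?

Answer: NOT BISIMILAR

Working:
Refine partition for ~:
  round 0: {{0,1,2,3,4,5,6}}
  round 1: {{0},{1},{2},{3,6},{4},{5}}
  round 2: {{0},{1},{2},{3},{4},{5},{6}}
7 equivalence class(es) (converged in 3)
[3]={3}  [2]={2}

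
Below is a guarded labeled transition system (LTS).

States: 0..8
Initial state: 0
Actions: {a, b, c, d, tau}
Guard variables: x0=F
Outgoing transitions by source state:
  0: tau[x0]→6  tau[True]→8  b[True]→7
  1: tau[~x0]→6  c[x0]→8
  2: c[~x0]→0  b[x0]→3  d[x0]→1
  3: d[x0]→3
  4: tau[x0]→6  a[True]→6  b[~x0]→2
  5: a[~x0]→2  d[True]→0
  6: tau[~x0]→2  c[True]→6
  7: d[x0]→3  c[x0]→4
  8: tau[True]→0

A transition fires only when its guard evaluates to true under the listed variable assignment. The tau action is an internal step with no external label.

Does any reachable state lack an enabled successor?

Reachable = {0,7,8}
  0: b→7  tau→8  [deg 2]
  7: ∅  [deadlock]
  8: tau→0  [deg 1]
trace reaching 7: b

Answer: DEADLOCK at state 7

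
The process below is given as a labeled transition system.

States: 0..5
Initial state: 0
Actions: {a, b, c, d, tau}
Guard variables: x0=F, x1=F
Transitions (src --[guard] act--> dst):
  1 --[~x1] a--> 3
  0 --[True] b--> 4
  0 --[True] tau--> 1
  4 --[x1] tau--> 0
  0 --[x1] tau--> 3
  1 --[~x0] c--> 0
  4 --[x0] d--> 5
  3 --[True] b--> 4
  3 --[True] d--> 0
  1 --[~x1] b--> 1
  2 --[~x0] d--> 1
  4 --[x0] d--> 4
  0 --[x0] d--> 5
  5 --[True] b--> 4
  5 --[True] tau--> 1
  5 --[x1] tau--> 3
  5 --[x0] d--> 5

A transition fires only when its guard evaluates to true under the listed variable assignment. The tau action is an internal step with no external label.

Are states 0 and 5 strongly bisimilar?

Bisimulation quotient by refinement:
  round 0: {{0,1,2,3,4,5}}
  round 1: {{0,5},{1},{2},{3},{4}}
Fixed point at round 2; 5 class(es).
class of 0: {0,5}; class of 5: {0,5}

Answer: BISIMILAR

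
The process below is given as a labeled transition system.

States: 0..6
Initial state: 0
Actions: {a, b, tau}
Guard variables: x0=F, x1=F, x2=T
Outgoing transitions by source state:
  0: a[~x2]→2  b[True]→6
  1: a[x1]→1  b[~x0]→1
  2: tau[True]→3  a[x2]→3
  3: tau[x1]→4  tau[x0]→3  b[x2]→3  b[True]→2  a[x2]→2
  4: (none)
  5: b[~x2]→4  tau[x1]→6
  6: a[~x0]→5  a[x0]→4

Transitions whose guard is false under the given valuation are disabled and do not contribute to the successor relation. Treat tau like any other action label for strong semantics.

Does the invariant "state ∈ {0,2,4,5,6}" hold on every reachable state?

Allowed set {0,2,4,5,6}
R = {0,5,6}
  0: ok
  5: ok
  6: ok

Answer: INVARIANT HOLDS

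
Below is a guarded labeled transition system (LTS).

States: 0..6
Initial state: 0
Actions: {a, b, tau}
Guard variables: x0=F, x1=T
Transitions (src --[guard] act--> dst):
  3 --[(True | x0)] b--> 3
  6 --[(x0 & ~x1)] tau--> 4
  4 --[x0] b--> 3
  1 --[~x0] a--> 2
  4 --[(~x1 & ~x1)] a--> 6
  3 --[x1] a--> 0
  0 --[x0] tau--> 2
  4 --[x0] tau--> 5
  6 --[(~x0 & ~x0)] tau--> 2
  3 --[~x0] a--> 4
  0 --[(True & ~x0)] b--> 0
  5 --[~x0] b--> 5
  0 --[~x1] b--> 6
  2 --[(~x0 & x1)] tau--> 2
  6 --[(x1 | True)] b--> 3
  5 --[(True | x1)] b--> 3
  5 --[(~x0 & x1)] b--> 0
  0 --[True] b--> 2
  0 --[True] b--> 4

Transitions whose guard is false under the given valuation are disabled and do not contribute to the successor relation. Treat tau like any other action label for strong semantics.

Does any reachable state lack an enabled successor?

Reachable = {0,2,4}
  0: b→0  b→2  b→4  [deg 3]
  2: tau→2  [deg 1]
  4: ∅  [no exit]
witness 4: b

Answer: DEADLOCK at state 4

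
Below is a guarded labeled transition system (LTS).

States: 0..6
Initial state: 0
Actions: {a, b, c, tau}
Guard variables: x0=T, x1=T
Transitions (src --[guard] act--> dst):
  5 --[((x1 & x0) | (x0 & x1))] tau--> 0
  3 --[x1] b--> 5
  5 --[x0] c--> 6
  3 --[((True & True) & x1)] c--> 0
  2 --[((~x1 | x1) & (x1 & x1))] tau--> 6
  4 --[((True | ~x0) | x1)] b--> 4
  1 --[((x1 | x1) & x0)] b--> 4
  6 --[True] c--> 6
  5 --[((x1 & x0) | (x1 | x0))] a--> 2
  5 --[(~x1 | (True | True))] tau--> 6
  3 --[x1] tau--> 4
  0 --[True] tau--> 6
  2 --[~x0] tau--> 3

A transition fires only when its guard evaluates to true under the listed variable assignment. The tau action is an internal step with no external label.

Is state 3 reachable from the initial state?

After dropping false guards: 12 live edges.
Layer 0: {0}
Layer 1: {6}  cumulative {0,6}
Reach set: {0,6}

Answer: UNREACHABLE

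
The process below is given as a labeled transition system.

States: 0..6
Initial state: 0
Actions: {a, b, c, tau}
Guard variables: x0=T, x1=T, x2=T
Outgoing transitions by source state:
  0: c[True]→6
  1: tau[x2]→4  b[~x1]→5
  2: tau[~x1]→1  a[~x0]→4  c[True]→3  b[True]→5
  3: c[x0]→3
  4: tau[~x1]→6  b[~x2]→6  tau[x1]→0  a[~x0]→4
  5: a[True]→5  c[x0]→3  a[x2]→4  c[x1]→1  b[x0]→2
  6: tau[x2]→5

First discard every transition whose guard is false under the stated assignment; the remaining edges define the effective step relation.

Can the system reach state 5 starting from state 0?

Answer: REACHABLE

Trace:
Guard filter leaves 12 enabled edge(s).
L0 = {0}
L1 = {6}  now seen {0,6}
L2 = {5}  now seen {0,5,6}
L3 = {1,2,3,4}  now seen {0,1,2,3,4,5,6}
Reach set: {0,1,2,3,4,5,6}
trace reaching 5: c·tau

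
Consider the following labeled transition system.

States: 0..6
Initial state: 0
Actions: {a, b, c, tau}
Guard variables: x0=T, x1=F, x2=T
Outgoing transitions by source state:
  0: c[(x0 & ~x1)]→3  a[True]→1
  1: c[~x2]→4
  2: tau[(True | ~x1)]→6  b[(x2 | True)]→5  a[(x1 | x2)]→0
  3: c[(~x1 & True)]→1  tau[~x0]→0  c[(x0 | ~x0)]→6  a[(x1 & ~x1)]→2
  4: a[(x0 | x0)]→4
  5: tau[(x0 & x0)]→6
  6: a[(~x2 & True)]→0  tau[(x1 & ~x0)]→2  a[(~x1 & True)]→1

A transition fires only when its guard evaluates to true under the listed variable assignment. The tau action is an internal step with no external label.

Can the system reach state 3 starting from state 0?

Answer: REACHABLE

Trace:
After dropping false guards: 10 live edges.
L0 = {0}
L1 = {1,3}  now seen {0,1,3}
L2 = {6}  now seen {0,1,3,6}
R = {0,1,3,6}
witness 3: c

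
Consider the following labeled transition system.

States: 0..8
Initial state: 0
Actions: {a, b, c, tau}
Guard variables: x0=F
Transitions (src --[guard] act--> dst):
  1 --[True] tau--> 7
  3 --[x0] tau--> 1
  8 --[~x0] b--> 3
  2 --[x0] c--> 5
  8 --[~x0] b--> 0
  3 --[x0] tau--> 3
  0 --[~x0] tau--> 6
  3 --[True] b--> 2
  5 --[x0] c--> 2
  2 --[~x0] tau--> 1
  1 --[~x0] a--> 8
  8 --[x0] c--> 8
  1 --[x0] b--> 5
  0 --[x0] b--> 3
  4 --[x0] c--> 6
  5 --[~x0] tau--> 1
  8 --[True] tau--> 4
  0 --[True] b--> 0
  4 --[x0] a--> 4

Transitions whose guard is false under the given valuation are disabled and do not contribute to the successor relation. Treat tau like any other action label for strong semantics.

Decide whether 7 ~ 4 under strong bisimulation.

Bisimulation quotient by refinement:
  π0 = {{0,1,2,3,4,5,6,7,8}}
  π1 = {{0,8},{1},{2,5},{3},{4,6,7}}
  π2 = {{0},{1},{2,5},{3},{4,6,7},{8}}
6 equivalence class(es) (converged in 3)
[7]={4,6,7}  [4]={4,6,7}

Answer: BISIMILAR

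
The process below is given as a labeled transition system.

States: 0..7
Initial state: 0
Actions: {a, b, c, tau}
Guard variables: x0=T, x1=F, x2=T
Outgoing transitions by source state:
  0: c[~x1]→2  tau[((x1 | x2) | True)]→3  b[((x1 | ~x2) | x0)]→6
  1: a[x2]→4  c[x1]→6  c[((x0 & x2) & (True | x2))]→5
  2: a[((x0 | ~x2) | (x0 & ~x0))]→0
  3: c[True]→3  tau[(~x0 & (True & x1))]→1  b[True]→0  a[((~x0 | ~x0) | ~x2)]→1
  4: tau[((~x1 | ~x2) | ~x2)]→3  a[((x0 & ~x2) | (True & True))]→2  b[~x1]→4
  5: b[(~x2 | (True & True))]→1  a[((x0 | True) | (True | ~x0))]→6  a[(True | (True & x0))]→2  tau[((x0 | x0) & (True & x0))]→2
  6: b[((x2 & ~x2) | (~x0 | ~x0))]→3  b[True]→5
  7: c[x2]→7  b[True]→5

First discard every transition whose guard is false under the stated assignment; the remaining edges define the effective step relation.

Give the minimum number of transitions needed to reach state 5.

BFS to 5:
  depth 0: {0}
  depth 1: {2,3,6}
  depth 2: {5}
first hit 5 at d=2 via b·b

Answer: 2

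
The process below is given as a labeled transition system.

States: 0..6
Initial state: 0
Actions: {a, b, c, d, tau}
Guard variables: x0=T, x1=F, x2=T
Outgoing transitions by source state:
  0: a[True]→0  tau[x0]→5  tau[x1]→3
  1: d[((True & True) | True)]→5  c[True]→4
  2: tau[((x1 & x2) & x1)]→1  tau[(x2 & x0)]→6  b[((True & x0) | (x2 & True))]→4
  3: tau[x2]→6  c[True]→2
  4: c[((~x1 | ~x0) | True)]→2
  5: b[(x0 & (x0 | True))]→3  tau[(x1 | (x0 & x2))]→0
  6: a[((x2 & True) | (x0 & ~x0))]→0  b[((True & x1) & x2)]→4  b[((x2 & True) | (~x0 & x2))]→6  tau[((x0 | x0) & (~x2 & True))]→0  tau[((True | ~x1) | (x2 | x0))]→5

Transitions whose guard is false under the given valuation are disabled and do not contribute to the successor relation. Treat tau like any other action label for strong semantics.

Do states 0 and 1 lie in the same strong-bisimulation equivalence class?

Compute ~ classes (split until stable):
  π0 = {{0,1,2,3,4,5,6}}
  π1 = {{0},{1},{2,5},{3},{4},{6}}
  π2 = {{0},{1},{2},{3},{4},{5},{6}}
stable after 3 split(s): 7 block(s)
0∈{0}, 1∈{1}

Answer: NOT BISIMILAR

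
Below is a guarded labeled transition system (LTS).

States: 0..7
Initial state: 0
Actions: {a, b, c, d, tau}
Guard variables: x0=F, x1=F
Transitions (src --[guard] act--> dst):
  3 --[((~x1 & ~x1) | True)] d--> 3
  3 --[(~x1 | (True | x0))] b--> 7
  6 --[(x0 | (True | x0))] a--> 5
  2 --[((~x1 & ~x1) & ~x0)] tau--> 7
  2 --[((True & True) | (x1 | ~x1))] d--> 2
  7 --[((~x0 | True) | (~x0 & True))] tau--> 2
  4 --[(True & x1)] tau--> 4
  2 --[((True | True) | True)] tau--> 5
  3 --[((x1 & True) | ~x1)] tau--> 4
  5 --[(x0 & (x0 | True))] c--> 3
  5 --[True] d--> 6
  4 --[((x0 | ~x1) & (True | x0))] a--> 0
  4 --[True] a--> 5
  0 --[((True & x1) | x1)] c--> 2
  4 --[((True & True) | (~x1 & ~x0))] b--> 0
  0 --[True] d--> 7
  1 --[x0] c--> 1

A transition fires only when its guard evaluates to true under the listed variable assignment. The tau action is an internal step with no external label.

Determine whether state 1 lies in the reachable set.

Answer: UNREACHABLE

Trace:
Guard filter leaves 13 enabled edge(s).
L0 = {0}
L1 = {7}  cumulative {0,7}
L2 = {2}  cumulative {0,2,7}
L3 = {5}  cumulative {0,2,5,7}
L4 = {6}  cumulative {0,2,5,6,7}
Reachable = {0,2,5,6,7}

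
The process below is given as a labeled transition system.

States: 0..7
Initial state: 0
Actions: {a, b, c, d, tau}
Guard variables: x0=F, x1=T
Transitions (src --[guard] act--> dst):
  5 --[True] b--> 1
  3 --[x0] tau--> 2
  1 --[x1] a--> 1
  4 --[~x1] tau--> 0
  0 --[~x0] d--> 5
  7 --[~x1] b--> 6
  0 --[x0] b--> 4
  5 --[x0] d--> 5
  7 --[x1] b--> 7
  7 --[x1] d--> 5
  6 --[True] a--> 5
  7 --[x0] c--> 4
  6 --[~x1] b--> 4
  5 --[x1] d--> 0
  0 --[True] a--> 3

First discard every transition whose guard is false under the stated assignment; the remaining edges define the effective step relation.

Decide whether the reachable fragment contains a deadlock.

Answer: DEADLOCK at state 3

Analysis:
Reach set: {0,1,3,5}
  0: a→3  d→5  [2 out]
  1: a→1  [1 out]
  3: ∅  [deadlock]
  5: b→1  d→0  [2 out]
witness 3: a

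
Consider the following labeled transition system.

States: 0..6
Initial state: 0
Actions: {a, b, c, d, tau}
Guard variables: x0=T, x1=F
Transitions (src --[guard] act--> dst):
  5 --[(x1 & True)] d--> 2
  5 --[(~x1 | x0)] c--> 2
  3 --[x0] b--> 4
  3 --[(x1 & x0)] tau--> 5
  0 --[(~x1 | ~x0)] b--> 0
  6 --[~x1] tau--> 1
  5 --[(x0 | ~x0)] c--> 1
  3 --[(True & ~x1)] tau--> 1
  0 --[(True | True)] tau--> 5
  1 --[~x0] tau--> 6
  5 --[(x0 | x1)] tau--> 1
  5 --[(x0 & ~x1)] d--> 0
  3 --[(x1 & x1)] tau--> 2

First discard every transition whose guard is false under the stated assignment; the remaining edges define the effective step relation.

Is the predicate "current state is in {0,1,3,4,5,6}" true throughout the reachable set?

Safe = {0,1,3,4,5,6}
Reachable = {0,1,2,5}
  0: safe
  1: safe
  2: VIOLATES
  5: safe
witness against invariant: tau·c → 2

Answer: INVARIANT VIOLATED at state 2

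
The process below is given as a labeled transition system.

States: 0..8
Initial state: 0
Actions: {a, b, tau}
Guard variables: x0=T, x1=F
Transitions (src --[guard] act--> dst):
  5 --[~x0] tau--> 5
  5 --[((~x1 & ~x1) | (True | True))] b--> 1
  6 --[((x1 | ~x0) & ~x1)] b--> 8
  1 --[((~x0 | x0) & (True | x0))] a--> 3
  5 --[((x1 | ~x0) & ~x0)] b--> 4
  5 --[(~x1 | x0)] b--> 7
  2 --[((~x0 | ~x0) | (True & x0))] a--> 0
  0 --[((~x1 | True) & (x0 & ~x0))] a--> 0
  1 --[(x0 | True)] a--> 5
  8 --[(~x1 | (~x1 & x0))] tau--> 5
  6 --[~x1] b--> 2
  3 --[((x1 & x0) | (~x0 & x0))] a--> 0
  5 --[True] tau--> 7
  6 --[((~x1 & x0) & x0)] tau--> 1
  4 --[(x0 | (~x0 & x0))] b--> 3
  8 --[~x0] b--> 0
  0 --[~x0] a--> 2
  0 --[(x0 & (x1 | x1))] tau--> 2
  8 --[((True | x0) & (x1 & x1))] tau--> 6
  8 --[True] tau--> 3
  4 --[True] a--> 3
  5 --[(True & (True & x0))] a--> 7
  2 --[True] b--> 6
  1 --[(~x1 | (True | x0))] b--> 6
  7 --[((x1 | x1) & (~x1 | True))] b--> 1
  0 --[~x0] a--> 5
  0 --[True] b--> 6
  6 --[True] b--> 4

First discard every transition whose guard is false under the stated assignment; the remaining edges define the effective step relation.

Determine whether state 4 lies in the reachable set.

Answer: REACHABLE

Analysis:
17 transition(s) survive guard evaluation.
L0 = {0}
L1 = {6}  total {0,6}
L2 = {1,2,4}  total {0,1,2,4,6}
L3 = {3,5}  total {0,1,2,3,4,5,6}
L4 = {7}  total {0,1,2,3,4,5,6,7}
Reach set: {0,1,2,3,4,5,6,7}
Path to 4: b·b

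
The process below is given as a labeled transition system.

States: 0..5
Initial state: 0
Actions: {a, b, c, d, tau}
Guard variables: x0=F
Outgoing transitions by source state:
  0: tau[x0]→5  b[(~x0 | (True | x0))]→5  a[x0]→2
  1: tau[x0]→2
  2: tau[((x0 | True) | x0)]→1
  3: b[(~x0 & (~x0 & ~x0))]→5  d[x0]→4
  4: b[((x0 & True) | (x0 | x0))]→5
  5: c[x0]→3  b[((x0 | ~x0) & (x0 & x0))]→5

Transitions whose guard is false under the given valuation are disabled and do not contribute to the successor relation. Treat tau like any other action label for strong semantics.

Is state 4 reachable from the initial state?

Answer: UNREACHABLE

Working:
Guard filter leaves 3 enabled edge(s).
depth 0: {0}
depth 1: {5}  cumulative {0,5}
Reachable = {0,5}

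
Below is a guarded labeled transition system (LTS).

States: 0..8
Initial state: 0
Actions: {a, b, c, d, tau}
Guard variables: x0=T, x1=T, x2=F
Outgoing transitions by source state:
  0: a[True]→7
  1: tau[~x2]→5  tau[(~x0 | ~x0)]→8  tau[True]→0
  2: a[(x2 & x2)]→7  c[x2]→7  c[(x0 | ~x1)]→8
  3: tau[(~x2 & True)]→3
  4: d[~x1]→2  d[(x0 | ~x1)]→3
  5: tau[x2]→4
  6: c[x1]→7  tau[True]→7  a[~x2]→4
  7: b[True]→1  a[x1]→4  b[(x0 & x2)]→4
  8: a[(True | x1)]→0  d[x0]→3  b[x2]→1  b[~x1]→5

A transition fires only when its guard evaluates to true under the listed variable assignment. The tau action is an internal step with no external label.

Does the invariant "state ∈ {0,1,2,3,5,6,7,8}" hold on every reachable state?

Safe = {0,1,2,3,5,6,7,8}
Reach set: {0,1,3,4,5,7}
  0: safe
  1: safe
  3: safe
  4: VIOLATES
  5: safe
  7: safe
reach 4 via a·a — violates

Answer: INVARIANT VIOLATED at state 4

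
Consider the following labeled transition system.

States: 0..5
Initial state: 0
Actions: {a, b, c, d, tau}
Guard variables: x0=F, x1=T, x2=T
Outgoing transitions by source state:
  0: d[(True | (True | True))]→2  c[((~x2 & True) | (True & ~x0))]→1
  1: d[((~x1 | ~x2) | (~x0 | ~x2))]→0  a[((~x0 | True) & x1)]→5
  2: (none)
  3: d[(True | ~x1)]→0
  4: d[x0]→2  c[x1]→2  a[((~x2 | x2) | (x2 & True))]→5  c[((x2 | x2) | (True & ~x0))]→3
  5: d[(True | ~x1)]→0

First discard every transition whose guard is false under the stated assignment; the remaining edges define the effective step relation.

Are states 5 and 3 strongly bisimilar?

Answer: BISIMILAR

Working:
Bisimulation quotient by refinement:
  π0 = {{0,1,2,3,4,5}}
  π1 = {{0},{1},{2},{3,5},{4}}
Fixed point at round 2; 5 class(es).
class of 5: {3,5}; class of 3: {3,5}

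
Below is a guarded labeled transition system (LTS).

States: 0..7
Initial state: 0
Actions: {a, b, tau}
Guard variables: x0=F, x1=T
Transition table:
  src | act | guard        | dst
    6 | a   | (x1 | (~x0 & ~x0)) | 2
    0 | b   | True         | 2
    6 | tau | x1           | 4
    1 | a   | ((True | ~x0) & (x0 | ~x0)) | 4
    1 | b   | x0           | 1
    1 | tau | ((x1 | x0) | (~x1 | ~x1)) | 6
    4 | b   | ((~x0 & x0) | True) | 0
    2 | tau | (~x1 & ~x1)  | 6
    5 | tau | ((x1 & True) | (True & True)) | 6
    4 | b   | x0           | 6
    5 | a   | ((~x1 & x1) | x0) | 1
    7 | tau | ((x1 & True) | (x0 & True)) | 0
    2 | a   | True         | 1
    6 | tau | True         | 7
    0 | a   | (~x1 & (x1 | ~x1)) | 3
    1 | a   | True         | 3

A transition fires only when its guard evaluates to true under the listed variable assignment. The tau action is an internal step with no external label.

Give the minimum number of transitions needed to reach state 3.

Answer: 3

Working:
Layered search for 3:
  depth 0: {0}
  depth 1: {2}
  depth 2: {1}
  depth 3: {3,4,6}
first hit 3 at d=3 via b·a·a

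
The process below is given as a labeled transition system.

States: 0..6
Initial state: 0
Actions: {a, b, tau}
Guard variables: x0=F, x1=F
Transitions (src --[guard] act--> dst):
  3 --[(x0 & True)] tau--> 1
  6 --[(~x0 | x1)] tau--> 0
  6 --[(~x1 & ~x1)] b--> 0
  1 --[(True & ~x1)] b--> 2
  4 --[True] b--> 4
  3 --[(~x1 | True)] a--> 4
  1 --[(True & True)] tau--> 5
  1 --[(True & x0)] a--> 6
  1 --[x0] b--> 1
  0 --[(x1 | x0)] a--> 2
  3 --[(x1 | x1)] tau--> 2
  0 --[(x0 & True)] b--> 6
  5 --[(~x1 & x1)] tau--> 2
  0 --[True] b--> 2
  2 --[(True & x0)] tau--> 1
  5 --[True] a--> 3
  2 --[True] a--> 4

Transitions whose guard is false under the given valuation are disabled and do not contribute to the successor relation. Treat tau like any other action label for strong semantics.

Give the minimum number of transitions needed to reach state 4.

Answer: 2

Analysis:
Layered search for 4:
  Layer 0: {0}
  Layer 1: {2}
  Layer 2: {4}
first hit 4 at d=2 via b·a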